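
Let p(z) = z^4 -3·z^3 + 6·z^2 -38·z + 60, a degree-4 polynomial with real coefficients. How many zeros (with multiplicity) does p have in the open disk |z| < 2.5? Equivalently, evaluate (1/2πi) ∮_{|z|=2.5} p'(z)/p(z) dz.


The zeros of p are: 2, 3, (-1 + 3i), (-1 - 3i).
Their magnitudes are: 2, 3, 3.162, 3.162.
Zeros with |z| < R = 2.5: 2.
Count = 1.
By the argument principle, (1/2πi) ∮_{|z|=R} p'(z)/p(z) dz equals exactly this count.

Number of zeros inside |z| < 2.5: 1.


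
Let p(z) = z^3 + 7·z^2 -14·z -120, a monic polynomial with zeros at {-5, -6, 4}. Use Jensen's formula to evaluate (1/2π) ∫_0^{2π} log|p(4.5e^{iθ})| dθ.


Zeros: -6, -5, 4; r = 4.5.
Inside |z| < r: 4. Outside (|z| ≥ r): -6, -5.
p(0) = -120, so log|p(0)| = log(120) = 4.7875.
Apply Jensen: I(r) = log|p(0)| + Σ_k log(r/|z_k|), summed over zeros inside |z| < r.
  log(r/|z_k|) for z_k = 4: log(4.5/4) = 0.1178
  Outside zeros (-6, -5) contribute nothing to the Jensen sum.
Sum over inside zeros: 0.1178.
I(r) = log|p(0)| + (inside sum) = 4.7875 + 0.1178 = 4.9053.
Note: since some zeros are outside |z| ≤ r, the simplified n·log(r) form does NOT apply — only the inside zeros contribute.

I(r) ≈ 4.9053.


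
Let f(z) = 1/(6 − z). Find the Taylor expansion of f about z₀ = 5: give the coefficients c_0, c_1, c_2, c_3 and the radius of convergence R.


Let w = z − z₀, so z = z₀ + w.
Then 6 − z = 6 − (z₀ + w) = (6 − z₀) − w = 1 − w.
f(z) = 1/(1 − w) = (1/(1)) · 1/(1 − w/(1)) = Σ_{n≥0} w^n / (1)^(n+1).
So c_n = 1/(1)^(n+1):
  c_0 = 1/(1)^1 = 1.
  c_1 = 1/(1)^2 = 1.
  c_2 = 1/(1)^3 = 1.
  c_3 = 1/(1)^4 = 1.
The series is valid for |w/d| < 1, i.e. |z − z₀| < |d|.
Radius of convergence: R = |6 − z₀| = |1| = 1 (distance from z₀ to the singularity z = 6).

c_0 = 1, c_1 = 1, c_2 = 1, c_3 = 1; R = 1.


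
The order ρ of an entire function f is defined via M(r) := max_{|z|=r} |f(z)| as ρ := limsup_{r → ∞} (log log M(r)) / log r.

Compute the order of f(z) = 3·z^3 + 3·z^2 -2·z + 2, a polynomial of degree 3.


|f(z)| ≤ Σ|c_k|·r^k = O(r^3) as r → ∞. Polynomial growth is O(e^{r^ε}) for every ε > 0 (since r^3/e^{r^ε} → 0), so ρ ≤ ε for all ε > 0, i.e. ρ = 0. Every nonconstant polynomial has order 0.
Therefore ρ = 0.

Order ρ = 0.


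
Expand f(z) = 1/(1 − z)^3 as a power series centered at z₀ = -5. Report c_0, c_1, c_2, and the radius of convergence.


Let w = z − z₀, so z = z₀ + w.
Then 1 − z = 1 − (z₀ + w) = (1 − z₀) − w = 6 − w.
f(z) = 1/(6 − w)^3 = (1/(6)^3) · (1 − w/(6))^{−3}.
By the binomial series (1−u)^{−3} = Σ_{n≥0} C(n+2, 2) u^n for |u|<1, with u = w/(6):
  c_n = C(n+2, 2) / (6)^(n+3).
  c_0 = 1/(6)^3 = 1/216.
  c_1 = 3/(6)^4 = 1/432.
  c_2 = 6/(6)^5 = 1/1296.
The series is valid for |w/d| < 1, i.e. |z − z₀| < |d|.
Radius of convergence: R = |1 − z₀| = |6| = 6 (distance from z₀ to the singularity z = 1).

c_0 = 1/216, c_1 = 1/432, c_2 = 1/1296; R = 6.


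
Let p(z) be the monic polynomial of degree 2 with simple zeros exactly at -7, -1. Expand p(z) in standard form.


The polynomial is p(z) = ∏_{α ∈ S} (z − α), where S = {-7, -1}.
Expanding the product yields: p(z) = z^2 + 8·z + 7.
The resulting polynomial has degree 2 and real coefficients as required.

p(z) = z^2 + 8·z + 7.


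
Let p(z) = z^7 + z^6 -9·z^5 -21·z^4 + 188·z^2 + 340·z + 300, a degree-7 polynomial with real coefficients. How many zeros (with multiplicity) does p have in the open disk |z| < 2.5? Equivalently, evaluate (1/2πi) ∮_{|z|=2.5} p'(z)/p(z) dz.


The zeros of p are: -3, (-1 + 2i), (-1 - 2i), (-1 + 1i), (-1 - 1i), (3 + 1i), (3 - 1i).
Their magnitudes are: 3, 2.236, 2.236, 1.414, 1.414, 3.162, 3.162.
Zeros with |z| < R = 2.5: (-1 + 2i), (-1 - 2i), (-1 + 1i), (-1 - 1i).
Count = 4.
By the argument principle, (1/2πi) ∮_{|z|=R} p'(z)/p(z) dz equals exactly this count.

Number of zeros inside |z| < 2.5: 4.


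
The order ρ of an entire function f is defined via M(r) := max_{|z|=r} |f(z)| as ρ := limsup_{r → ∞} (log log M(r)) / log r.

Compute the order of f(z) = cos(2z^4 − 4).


Write cos(w) = (e^{iw} ± e^{−iw})/(2 or 2i), so |cos(w)| ≤ e^{|w|}. With w = 2z^4 − 4, |w| ≤ 2r^4 + 4 on |z|=r, giving M(r) ≤ e^{2r^4 + 4} and ρ ≤ 4. For the lower bound, choose z on |z|=r with 2z^4 purely imaginary of modulus 2r^4; then |cos(2z^4 − 4)| grows like e^{2r^4}/2, so ρ ≥ 4. Hence ρ = 4.
Therefore ρ = 4.

Order ρ = 4.


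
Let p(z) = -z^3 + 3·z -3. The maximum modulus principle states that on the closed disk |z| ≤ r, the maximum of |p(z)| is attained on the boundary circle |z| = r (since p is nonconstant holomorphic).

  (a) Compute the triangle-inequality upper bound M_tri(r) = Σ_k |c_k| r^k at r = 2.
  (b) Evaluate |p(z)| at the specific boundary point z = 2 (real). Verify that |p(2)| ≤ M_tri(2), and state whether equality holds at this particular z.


Coefficients: c_0 = -3, c_1 = 3, c_2 = 0, c_3 = -1. Radius r = 2.
Part (a). Triangle bound: M_tri(r) = Σ_k |c_k| r^k
  = |-3|·2^0 + |3|·2^1 + |0|·2^2 + |-1|·2^3
  = 3 + 6 + 0 + 8 = 17.
This bounds M(r) := max_{|z|=r} |p(z)| from above; equality holds iff all terms c_k z^k can be made to align in phase at a single z on |z|=r.
Part (b). At z = 2 (real, on the circle |z| = r):
  p(2) = (-3)·2^0 + (3)·2^1 + (0)·2^2 + (-1)·2^3 = -5.
  |p(2)| = 5.
Check: |p(2)| = 5 ≤ 17 = M_tri(2). ✓ Equality does not hold at z = 2 (the coefficients have mixed signs, so the terms do not all align in phase there).

M_tri(2) = 17; |p(2)| = 5; equality at z=2: no.


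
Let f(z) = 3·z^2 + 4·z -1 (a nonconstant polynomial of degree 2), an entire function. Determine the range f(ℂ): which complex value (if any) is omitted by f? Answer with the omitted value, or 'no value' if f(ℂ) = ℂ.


Little Picard bounds the complement of f(ℂ) to at most one point.
For every w ∈ ℂ, the equation p(z) − w = 0 is a nonconstant polynomial in z and hence has at least one root by the fundamental theorem of algebra. So p is surjective onto ℂ, omitting no value.

Omitted value: no value.


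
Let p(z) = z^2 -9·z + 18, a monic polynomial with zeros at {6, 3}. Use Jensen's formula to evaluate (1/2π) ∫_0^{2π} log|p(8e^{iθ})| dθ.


Zeros: 3, 6; r = 8.
Inside |z| < r: 3, 6. Outside (|z| ≥ r): ∅.
p(0) = 18, so log|p(0)| = log(18) = 2.8904.
Apply Jensen: I(r) = log|p(0)| + Σ_k log(r/|z_k|), summed over zeros inside |z| < r.
  log(r/|z_k|) for z_k = 6: log(8/6) = 0.2877
  log(r/|z_k|) for z_k = 3: log(8/3) = 0.9808
Sum over inside zeros: 1.2685.
I(r) = log|p(0)| + (inside sum) = 2.8904 + 1.2685 = 4.1589.
Closed form (all zeros inside, monic): I(r) = n·log(r) = 2·log(8) = 4.1589. ✓

I(r) ≈ 4.1589.


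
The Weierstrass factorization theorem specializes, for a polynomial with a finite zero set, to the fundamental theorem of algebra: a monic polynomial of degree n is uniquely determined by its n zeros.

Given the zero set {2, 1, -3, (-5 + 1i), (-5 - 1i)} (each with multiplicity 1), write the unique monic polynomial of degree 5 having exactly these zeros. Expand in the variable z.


The polynomial is p(z) = ∏_{α ∈ S} (z − α), where S = {2, 1, -3, (-5 + 1i), (-5 - 1i)}.
Expanding the product yields: p(z) = z^5 + 10·z^4 + 19·z^3 -64·z^2 -122·z + 156.
Note conjugate pairs combine to real quadratics: (z − (-5+1i))(z − (-5−1i)) = z² + 10z + 26.
The resulting polynomial has degree 5 and real coefficients as required.

p(z) = z^5 + 10·z^4 + 19·z^3 -64·z^2 -122·z + 156.


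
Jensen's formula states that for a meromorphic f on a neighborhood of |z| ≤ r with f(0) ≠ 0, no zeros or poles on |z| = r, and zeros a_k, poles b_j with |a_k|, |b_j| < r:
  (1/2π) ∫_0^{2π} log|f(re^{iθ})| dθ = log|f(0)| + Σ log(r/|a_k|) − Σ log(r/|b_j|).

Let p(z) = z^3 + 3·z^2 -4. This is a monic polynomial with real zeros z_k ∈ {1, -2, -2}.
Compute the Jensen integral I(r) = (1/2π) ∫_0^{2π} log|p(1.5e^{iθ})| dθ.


Zeros: -2, -2, 1; r = 1.5.
Inside |z| < r: 1. Outside (|z| ≥ r): -2, -2.
p(0) = -4, so log|p(0)| = log(4) = 1.3863.
Apply Jensen: I(r) = log|p(0)| + Σ_k log(r/|z_k|), summed over zeros inside |z| < r.
  log(r/|z_k|) for z_k = 1: log(1.5/1) = 0.4055
  Outside zeros (-2, -2) contribute nothing to the Jensen sum.
Sum over inside zeros: 0.4055.
I(r) = log|p(0)| + (inside sum) = 1.3863 + 0.4055 = 1.7918.
Note: since some zeros are outside |z| ≤ r, the simplified n·log(r) form does NOT apply — only the inside zeros contribute.

I(r) ≈ 1.7918.


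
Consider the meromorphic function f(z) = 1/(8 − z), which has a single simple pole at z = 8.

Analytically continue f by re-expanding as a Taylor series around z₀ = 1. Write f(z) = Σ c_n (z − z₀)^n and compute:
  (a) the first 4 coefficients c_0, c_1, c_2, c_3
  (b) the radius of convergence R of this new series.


Let w = z − z₀, so z = z₀ + w.
Then 8 − z = 8 − (z₀ + w) = (8 − z₀) − w = 7 − w.
f(z) = 1/(7 − w) = (1/(7)) · 1/(1 − w/(7)) = Σ_{n≥0} w^n / (7)^(n+1).
So c_n = 1/(7)^(n+1):
  c_0 = 1/(7)^1 = 1/7.
  c_1 = 1/(7)^2 = 1/49.
  c_2 = 1/(7)^3 = 1/343.
  c_3 = 1/(7)^4 = 1/2401.
The series is valid for |w/d| < 1, i.e. |z − z₀| < |d|.
Radius of convergence: R = |8 − z₀| = |7| = 7 (distance from z₀ to the singularity z = 8).

c_0 = 1/7, c_1 = 1/49, c_2 = 1/343, c_3 = 1/2401; R = 7.


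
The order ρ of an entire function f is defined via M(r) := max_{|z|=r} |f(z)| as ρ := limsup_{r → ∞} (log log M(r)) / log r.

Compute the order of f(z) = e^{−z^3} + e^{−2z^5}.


Each summand is entire of order 3 and 5 respectively (as in the single-exponential case). The order of a sum is at most the max of the orders, so ρ ≤ 5. For the lower bound: on |z|=r choose arg z so that -2z^5 is real positive; then |e^{-2z^5}| = e^{2r^5} while |e^{-1z^3}| ≤ e^{1r^3} = o(e^{2r^5}). So |f| ≥ e^{2r^5}(1 − o(1)) and ρ ≥ 5. Hence ρ = max(3, 5) = 5.
Therefore ρ = 5.

Order ρ = 5.


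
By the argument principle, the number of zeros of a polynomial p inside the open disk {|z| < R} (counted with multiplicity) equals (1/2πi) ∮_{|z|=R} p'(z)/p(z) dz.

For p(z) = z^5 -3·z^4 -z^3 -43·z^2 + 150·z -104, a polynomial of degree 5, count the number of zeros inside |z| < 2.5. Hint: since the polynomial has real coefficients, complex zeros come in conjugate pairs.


The zeros of p are: (-2 + 3i), (-2 - 3i), 1, 4, 2.
Their magnitudes are: 3.606, 3.606, 1, 4, 2.
Zeros with |z| < R = 2.5: 1, 2.
Count = 2.
By the argument principle, (1/2πi) ∮_{|z|=R} p'(z)/p(z) dz equals exactly this count.

Number of zeros inside |z| < 2.5: 2.


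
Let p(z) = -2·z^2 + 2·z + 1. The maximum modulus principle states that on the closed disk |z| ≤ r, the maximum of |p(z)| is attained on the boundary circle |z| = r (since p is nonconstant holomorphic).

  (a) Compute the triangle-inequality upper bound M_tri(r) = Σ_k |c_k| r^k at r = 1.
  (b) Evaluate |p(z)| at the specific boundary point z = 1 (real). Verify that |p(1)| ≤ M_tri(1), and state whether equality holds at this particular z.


Coefficients: c_0 = 1, c_1 = 2, c_2 = -2. Radius r = 1.
Part (a). Triangle bound: M_tri(r) = Σ_k |c_k| r^k
  = |1|·1^0 + |2|·1^1 + |-2|·1^2
  = 1 + 2 + 2 = 5.
This bounds M(r) := max_{|z|=r} |p(z)| from above; equality holds iff all terms c_k z^k can be made to align in phase at a single z on |z|=r.
Part (b). At z = 1 (real, on the circle |z| = r):
  p(1) = (1)·1^0 + (2)·1^1 + (-2)·1^2 = 1.
  |p(1)| = 1.
Check: |p(1)| = 1 ≤ 5 = M_tri(1). ✓ Equality does not hold at z = 1 (the coefficients have mixed signs, so the terms do not all align in phase there).

M_tri(1) = 5; |p(1)| = 1; equality at z=1: no.


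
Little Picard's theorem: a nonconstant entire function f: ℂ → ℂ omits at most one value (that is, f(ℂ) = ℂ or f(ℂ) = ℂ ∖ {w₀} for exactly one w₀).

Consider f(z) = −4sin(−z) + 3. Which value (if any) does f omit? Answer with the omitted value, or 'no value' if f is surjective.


Little Picard bounds the complement of f(ℂ) to at most one point.
sin is entire and surjective onto ℂ: for every w ∈ ℂ, sin(ζ) = w has a solution ζ ∈ ℂ (e.g., via the complex inverse arcsin). With ζ = −z this gives z = ζ/(-1). Then -4·sin(−z) takes every value in -4·ℂ = ℂ, and adding 3 is a bijection of ℂ. So f is surjective and omits no value. (Note: only on the real line is sin bounded by [−1, 1].)

Omitted value: no value.


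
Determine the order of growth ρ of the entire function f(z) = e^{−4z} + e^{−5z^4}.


Each summand is entire of order 1 and 4 respectively (as in the single-exponential case). The order of a sum is at most the max of the orders, so ρ ≤ 4. For the lower bound: on |z|=r choose arg z so that -5z^4 is real positive; then |e^{-5z^4}| = e^{5r^4} while |e^{-4z}| ≤ e^{4r^1} = o(e^{5r^4}). So |f| ≥ e^{5r^4}(1 − o(1)) and ρ ≥ 4. Hence ρ = max(1, 4) = 4.
Therefore ρ = 4.

Order ρ = 4.


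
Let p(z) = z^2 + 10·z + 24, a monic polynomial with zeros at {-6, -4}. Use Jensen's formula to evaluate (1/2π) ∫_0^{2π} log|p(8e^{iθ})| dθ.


Zeros: -6, -4; r = 8.
Inside |z| < r: -6, -4. Outside (|z| ≥ r): ∅.
p(0) = 24, so log|p(0)| = log(24) = 3.1781.
Apply Jensen: I(r) = log|p(0)| + Σ_k log(r/|z_k|), summed over zeros inside |z| < r.
  log(r/|z_k|) for z_k = -6: log(8/6) = 0.2877
  log(r/|z_k|) for z_k = -4: log(8/4) = 0.6931
Sum over inside zeros: 0.9808.
I(r) = log|p(0)| + (inside sum) = 3.1781 + 0.9808 = 4.1589.
Closed form (all zeros inside, monic): I(r) = n·log(r) = 2·log(8) = 4.1589. ✓

I(r) ≈ 4.1589.


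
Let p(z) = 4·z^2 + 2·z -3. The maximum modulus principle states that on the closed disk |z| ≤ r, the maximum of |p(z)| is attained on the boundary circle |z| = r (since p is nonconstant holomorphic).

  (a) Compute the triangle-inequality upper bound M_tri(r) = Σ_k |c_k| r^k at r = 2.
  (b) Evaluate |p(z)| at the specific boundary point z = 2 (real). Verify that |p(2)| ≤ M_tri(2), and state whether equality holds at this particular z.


Coefficients: c_0 = -3, c_1 = 2, c_2 = 4. Radius r = 2.
Part (a). Triangle bound: M_tri(r) = Σ_k |c_k| r^k
  = |-3|·2^0 + |2|·2^1 + |4|·2^2
  = 3 + 4 + 16 = 23.
This bounds M(r) := max_{|z|=r} |p(z)| from above; equality holds iff all terms c_k z^k can be made to align in phase at a single z on |z|=r.
Part (b). At z = 2 (real, on the circle |z| = r):
  p(2) = (-3)·2^0 + (2)·2^1 + (4)·2^2 = 17.
  |p(2)| = 17.
Check: |p(2)| = 17 ≤ 23 = M_tri(2). ✓ Equality does not hold at z = 2 (the coefficients have mixed signs, so the terms do not all align in phase there).

M_tri(2) = 23; |p(2)| = 17; equality at z=2: no.


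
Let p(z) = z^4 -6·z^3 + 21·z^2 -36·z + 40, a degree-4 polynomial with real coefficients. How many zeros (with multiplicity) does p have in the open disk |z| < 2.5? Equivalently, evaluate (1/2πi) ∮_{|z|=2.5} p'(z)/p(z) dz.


The zeros of p are: (2 + 2i), (2 - 2i), (1 + 2i), (1 - 2i).
Their magnitudes are: 2.828, 2.828, 2.236, 2.236.
Zeros with |z| < R = 2.5: (1 + 2i), (1 - 2i).
Count = 2.
By the argument principle, (1/2πi) ∮_{|z|=R} p'(z)/p(z) dz equals exactly this count.

Number of zeros inside |z| < 2.5: 2.


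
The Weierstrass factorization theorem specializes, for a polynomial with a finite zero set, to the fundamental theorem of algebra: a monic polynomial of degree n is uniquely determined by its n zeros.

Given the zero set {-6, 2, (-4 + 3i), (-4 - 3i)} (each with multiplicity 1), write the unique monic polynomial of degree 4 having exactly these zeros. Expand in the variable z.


The polynomial is p(z) = ∏_{α ∈ S} (z − α), where S = {-6, 2, (-4 + 3i), (-4 - 3i)}.
Expanding the product yields: p(z) = z^4 + 12·z^3 + 45·z^2 + 4·z -300.
Note conjugate pairs combine to real quadratics: (z − (-4+3i))(z − (-4−3i)) = z² + 8z + 25.
The resulting polynomial has degree 4 and real coefficients as required.

p(z) = z^4 + 12·z^3 + 45·z^2 + 4·z -300.


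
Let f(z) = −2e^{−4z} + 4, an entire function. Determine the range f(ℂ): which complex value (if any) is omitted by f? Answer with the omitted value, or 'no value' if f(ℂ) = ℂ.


Little Picard bounds the complement of f(ℂ) to at most one point.
e^{−4z} is never zero on ℂ, so -2·e^{−4z} takes every value in ℂ ∖ {0}. Adding 4 shifts the range to ℂ ∖ {4}. Thus f omits exactly the value 4.

Omitted value: 4.


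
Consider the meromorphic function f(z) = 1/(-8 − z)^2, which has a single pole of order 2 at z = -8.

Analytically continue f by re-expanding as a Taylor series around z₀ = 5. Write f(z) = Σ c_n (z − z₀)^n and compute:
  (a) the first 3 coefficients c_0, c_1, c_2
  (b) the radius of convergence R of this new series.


Let w = z − z₀, so z = z₀ + w.
Then -8 − z = -8 − (z₀ + w) = (-8 − z₀) − w = -13 − w.
f(z) = 1/(-13 − w)^2 = (1/(-13)^2) · (1 − w/(-13))^{−2}.
By the binomial series (1−u)^{−2} = Σ_{n≥0} C(n+1, 1) u^n for |u|<1, with u = w/(-13):
  c_n = C(n+1, 1) / (-13)^(n+2).
  c_0 = 1/(-13)^2 = 1/169.
  c_1 = 2/(-13)^3 = -2/2197.
  c_2 = 3/(-13)^4 = 3/28561.
The series is valid for |w/d| < 1, i.e. |z − z₀| < |d|.
Radius of convergence: R = |-8 − z₀| = |-13| = 13 (distance from z₀ to the singularity z = -8).

c_0 = 1/169, c_1 = -2/2197, c_2 = 3/28561; R = 13.


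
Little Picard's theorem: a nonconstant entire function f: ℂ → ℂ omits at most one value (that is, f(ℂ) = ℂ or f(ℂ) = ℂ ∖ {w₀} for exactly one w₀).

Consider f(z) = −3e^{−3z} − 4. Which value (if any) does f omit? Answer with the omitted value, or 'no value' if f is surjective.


Little Picard bounds the complement of f(ℂ) to at most one point.
e^{−3z} is never zero on ℂ, so -3·e^{−3z} takes every value in ℂ ∖ {0}. Adding -4 shifts the range to ℂ ∖ {-4}. Thus f omits exactly the value -4.

Omitted value: -4.


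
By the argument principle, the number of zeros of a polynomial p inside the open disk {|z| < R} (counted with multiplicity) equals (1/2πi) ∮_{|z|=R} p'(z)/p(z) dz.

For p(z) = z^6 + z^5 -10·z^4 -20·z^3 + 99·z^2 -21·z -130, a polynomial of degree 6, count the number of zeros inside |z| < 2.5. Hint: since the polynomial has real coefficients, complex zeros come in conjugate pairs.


The zeros of p are: (-3 + 2i), (-3 - 2i), (2 + 1i), (2 - 1i), 2, -1.
Their magnitudes are: 3.606, 3.606, 2.236, 2.236, 2, 1.
Zeros with |z| < R = 2.5: (2 + 1i), (2 - 1i), 2, -1.
Count = 4.
By the argument principle, (1/2πi) ∮_{|z|=R} p'(z)/p(z) dz equals exactly this count.

Number of zeros inside |z| < 2.5: 4.


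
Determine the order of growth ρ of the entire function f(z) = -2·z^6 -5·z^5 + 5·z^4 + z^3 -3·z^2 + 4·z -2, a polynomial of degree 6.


|f(z)| ≤ Σ|c_k|·r^k = O(r^6) as r → ∞. Polynomial growth is O(e^{r^ε}) for every ε > 0 (since r^6/e^{r^ε} → 0), so ρ ≤ ε for all ε > 0, i.e. ρ = 0. Every nonconstant polynomial has order 0.
Therefore ρ = 0.

Order ρ = 0.


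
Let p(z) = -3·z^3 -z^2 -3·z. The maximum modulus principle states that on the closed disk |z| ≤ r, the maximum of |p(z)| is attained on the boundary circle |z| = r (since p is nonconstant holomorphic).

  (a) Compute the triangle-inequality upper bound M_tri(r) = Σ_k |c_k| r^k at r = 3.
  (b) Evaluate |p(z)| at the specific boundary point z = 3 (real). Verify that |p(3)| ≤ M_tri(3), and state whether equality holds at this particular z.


Coefficients: c_0 = 0, c_1 = -3, c_2 = -1, c_3 = -3. Radius r = 3.
Part (a). Triangle bound: M_tri(r) = Σ_k |c_k| r^k
  = |0|·3^0 + |-3|·3^1 + |-1|·3^2 + |-3|·3^3
  = 0 + 9 + 9 + 81 = 99.
This bounds M(r) := max_{|z|=r} |p(z)| from above; equality holds iff all terms c_k z^k can be made to align in phase at a single z on |z|=r.
Part (b). At z = 3 (real, on the circle |z| = r):
  p(3) = (0)·3^0 + (-3)·3^1 + (-1)·3^2 + (-3)·3^3 = -99.
  |p(3)| = 99.
Since all nonzero coefficients share the same sign, |p(3)| = 99 = M_tri(3); the triangle bound is attained at z = 3, so in fact M(r) = 99.

M_tri(3) = 99; |p(3)| = 99; equality at z=3: yes.


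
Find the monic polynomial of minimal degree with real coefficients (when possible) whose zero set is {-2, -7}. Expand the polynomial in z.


The polynomial is p(z) = ∏_{α ∈ S} (z − α), where S = {-2, -7}.
Expanding the product yields: p(z) = z^2 + 9·z + 14.
The resulting polynomial has degree 2 and real coefficients as required.

p(z) = z^2 + 9·z + 14.


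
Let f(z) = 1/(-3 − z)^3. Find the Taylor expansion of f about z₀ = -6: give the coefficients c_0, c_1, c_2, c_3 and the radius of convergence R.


Let w = z − z₀, so z = z₀ + w.
Then -3 − z = -3 − (z₀ + w) = (-3 − z₀) − w = 3 − w.
f(z) = 1/(3 − w)^3 = (1/(3)^3) · (1 − w/(3))^{−3}.
By the binomial series (1−u)^{−3} = Σ_{n≥0} C(n+2, 2) u^n for |u|<1, with u = w/(3):
  c_n = C(n+2, 2) / (3)^(n+3).
  c_0 = 1/(3)^3 = 1/27.
  c_1 = 3/(3)^4 = 1/27.
  c_2 = 6/(3)^5 = 2/81.
  c_3 = 10/(3)^6 = 10/729.
The series is valid for |w/d| < 1, i.e. |z − z₀| < |d|.
Radius of convergence: R = |-3 − z₀| = |3| = 3 (distance from z₀ to the singularity z = -3).

c_0 = 1/27, c_1 = 1/27, c_2 = 2/81, c_3 = 10/729; R = 3.


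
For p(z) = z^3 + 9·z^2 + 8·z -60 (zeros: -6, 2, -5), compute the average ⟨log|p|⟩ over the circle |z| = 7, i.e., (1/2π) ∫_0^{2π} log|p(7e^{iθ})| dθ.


Zeros: -6, -5, 2; r = 7.
Inside |z| < r: -6, -5, 2. Outside (|z| ≥ r): ∅.
p(0) = -60, so log|p(0)| = log(60) = 4.0943.
Apply Jensen: I(r) = log|p(0)| + Σ_k log(r/|z_k|), summed over zeros inside |z| < r.
  log(r/|z_k|) for z_k = -6: log(7/6) = 0.1542
  log(r/|z_k|) for z_k = 2: log(7/2) = 1.2528
  log(r/|z_k|) for z_k = -5: log(7/5) = 0.3365
Sum over inside zeros: 1.7434.
I(r) = log|p(0)| + (inside sum) = 4.0943 + 1.7434 = 5.8377.
Closed form (all zeros inside, monic): I(r) = n·log(r) = 3·log(7) = 5.8377. ✓

I(r) ≈ 5.8377.


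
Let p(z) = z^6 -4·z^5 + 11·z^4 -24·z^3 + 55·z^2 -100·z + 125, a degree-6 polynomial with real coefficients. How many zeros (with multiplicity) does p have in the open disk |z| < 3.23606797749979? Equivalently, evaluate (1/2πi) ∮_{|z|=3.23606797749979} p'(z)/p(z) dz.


The zeros of p are: (2 + 1i), (2 - 1i), (-1 + 2i), (-1 - 2i), (1 + 2i), (1 - 2i).
Their magnitudes are: 2.236, 2.236, 2.236, 2.236, 2.236, 2.236.
Zeros with |z| < R = 3.23606797749979: (2 + 1i), (2 - 1i), (-1 + 2i), (-1 - 2i), (1 + 2i), (1 - 2i).
Count = 6.
By the argument principle, (1/2πi) ∮_{|z|=R} p'(z)/p(z) dz equals exactly this count.

Number of zeros inside |z| < 3.23606797749979: 6.


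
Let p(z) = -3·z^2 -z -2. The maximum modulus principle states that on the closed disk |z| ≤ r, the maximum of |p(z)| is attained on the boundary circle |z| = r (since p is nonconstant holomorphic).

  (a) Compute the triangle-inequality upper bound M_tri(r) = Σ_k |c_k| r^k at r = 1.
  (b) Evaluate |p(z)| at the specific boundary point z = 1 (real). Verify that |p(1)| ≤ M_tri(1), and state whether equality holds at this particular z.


Coefficients: c_0 = -2, c_1 = -1, c_2 = -3. Radius r = 1.
Part (a). Triangle bound: M_tri(r) = Σ_k |c_k| r^k
  = |-2|·1^0 + |-1|·1^1 + |-3|·1^2
  = 2 + 1 + 3 = 6.
This bounds M(r) := max_{|z|=r} |p(z)| from above; equality holds iff all terms c_k z^k can be made to align in phase at a single z on |z|=r.
Part (b). At z = 1 (real, on the circle |z| = r):
  p(1) = (-2)·1^0 + (-1)·1^1 + (-3)·1^2 = -6.
  |p(1)| = 6.
Since all nonzero coefficients share the same sign, |p(1)| = 6 = M_tri(1); the triangle bound is attained at z = 1, so in fact M(r) = 6.

M_tri(1) = 6; |p(1)| = 6; equality at z=1: yes.


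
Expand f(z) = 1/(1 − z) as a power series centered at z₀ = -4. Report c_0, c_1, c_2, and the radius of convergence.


Let w = z − z₀, so z = z₀ + w.
Then 1 − z = 1 − (z₀ + w) = (1 − z₀) − w = 5 − w.
f(z) = 1/(5 − w) = (1/(5)) · 1/(1 − w/(5)) = Σ_{n≥0} w^n / (5)^(n+1).
So c_n = 1/(5)^(n+1):
  c_0 = 1/(5)^1 = 1/5.
  c_1 = 1/(5)^2 = 1/25.
  c_2 = 1/(5)^3 = 1/125.
The series is valid for |w/d| < 1, i.e. |z − z₀| < |d|.
Radius of convergence: R = |1 − z₀| = |5| = 5 (distance from z₀ to the singularity z = 1).

c_0 = 1/5, c_1 = 1/25, c_2 = 1/125; R = 5.


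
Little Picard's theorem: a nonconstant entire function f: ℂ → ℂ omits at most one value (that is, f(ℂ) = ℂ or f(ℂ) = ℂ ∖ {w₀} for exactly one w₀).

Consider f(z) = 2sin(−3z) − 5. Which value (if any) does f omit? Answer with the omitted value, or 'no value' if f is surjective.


Little Picard bounds the complement of f(ℂ) to at most one point.
sin is entire and surjective onto ℂ: for every w ∈ ℂ, sin(ζ) = w has a solution ζ ∈ ℂ (e.g., via the complex inverse arcsin). With ζ = −3z this gives z = ζ/(-3). Then 2·sin(−3z) takes every value in 2·ℂ = ℂ, and adding -5 is a bijection of ℂ. So f is surjective and omits no value. (Note: only on the real line is sin bounded by [−1, 1].)

Omitted value: no value.


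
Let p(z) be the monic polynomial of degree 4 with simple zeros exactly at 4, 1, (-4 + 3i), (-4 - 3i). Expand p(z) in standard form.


The polynomial is p(z) = ∏_{α ∈ S} (z − α), where S = {4, 1, (-4 + 3i), (-4 - 3i)}.
Expanding the product yields: p(z) = z^4 + 3·z^3 -11·z^2 -93·z + 100.
Note conjugate pairs combine to real quadratics: (z − (-4+3i))(z − (-4−3i)) = z² + 8z + 25.
The resulting polynomial has degree 4 and real coefficients as required.

p(z) = z^4 + 3·z^3 -11·z^2 -93·z + 100.


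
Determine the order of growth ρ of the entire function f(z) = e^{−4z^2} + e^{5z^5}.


Each summand is entire of order 2 and 5 respectively (as in the single-exponential case). The order of a sum is at most the max of the orders, so ρ ≤ 5. For the lower bound: on |z|=r choose arg z so that 5z^5 is real positive; then |e^{5z^5}| = e^{5r^5} while |e^{-4z^2}| ≤ e^{4r^2} = o(e^{5r^5}). So |f| ≥ e^{5r^5}(1 − o(1)) and ρ ≥ 5. Hence ρ = max(2, 5) = 5.
Therefore ρ = 5.

Order ρ = 5.


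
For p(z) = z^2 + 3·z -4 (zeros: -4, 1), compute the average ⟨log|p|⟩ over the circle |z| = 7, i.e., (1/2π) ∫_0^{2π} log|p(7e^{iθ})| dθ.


Zeros: -4, 1; r = 7.
Inside |z| < r: -4, 1. Outside (|z| ≥ r): ∅.
p(0) = -4, so log|p(0)| = log(4) = 1.3863.
Apply Jensen: I(r) = log|p(0)| + Σ_k log(r/|z_k|), summed over zeros inside |z| < r.
  log(r/|z_k|) for z_k = -4: log(7/4) = 0.5596
  log(r/|z_k|) for z_k = 1: log(7/1) = 1.9459
Sum over inside zeros: 2.5055.
I(r) = log|p(0)| + (inside sum) = 1.3863 + 2.5055 = 3.8918.
Closed form (all zeros inside, monic): I(r) = n·log(r) = 2·log(7) = 3.8918. ✓

I(r) ≈ 3.8918.


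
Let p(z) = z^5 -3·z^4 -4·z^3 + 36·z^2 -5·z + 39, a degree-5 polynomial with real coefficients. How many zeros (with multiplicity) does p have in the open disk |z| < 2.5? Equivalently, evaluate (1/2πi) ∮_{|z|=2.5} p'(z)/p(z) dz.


The zeros of p are: -3, (0 + 1i), (0 - 1i), (3 + 2i), (3 - 2i).
Their magnitudes are: 3, 1, 1, 3.606, 3.606.
Zeros with |z| < R = 2.5: (0 + 1i), (0 - 1i).
Count = 2.
By the argument principle, (1/2πi) ∮_{|z|=R} p'(z)/p(z) dz equals exactly this count.

Number of zeros inside |z| < 2.5: 2.


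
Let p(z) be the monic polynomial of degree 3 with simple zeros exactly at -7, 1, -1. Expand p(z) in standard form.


The polynomial is p(z) = ∏_{α ∈ S} (z − α), where S = {-7, 1, -1}.
Expanding the product yields: p(z) = z^3 + 7·z^2 -z -7.
The resulting polynomial has degree 3 and real coefficients as required.

p(z) = z^3 + 7·z^2 -z -7.


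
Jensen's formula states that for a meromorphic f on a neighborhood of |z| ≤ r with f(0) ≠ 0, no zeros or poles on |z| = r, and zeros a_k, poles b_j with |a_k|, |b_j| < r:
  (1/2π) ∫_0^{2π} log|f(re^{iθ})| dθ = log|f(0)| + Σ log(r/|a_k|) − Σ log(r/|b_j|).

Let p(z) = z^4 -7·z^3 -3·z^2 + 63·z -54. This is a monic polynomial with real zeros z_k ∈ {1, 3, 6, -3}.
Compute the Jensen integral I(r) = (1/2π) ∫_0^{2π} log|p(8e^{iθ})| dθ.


Zeros: -3, 1, 3, 6; r = 8.
Inside |z| < r: -3, 1, 3, 6. Outside (|z| ≥ r): ∅.
p(0) = -54, so log|p(0)| = log(54) = 3.9890.
Apply Jensen: I(r) = log|p(0)| + Σ_k log(r/|z_k|), summed over zeros inside |z| < r.
  log(r/|z_k|) for z_k = 1: log(8/1) = 2.0794
  log(r/|z_k|) for z_k = 3: log(8/3) = 0.9808
  log(r/|z_k|) for z_k = 6: log(8/6) = 0.2877
  log(r/|z_k|) for z_k = -3: log(8/3) = 0.9808
Sum over inside zeros: 4.3288.
I(r) = log|p(0)| + (inside sum) = 3.9890 + 4.3288 = 8.3178.
Closed form (all zeros inside, monic): I(r) = n·log(r) = 4·log(8) = 8.3178. ✓

I(r) ≈ 8.3178.


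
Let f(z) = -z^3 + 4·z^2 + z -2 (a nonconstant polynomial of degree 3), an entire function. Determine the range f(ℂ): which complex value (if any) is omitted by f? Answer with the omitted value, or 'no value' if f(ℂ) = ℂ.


Little Picard bounds the complement of f(ℂ) to at most one point.
For every w ∈ ℂ, the equation p(z) − w = 0 is a nonconstant polynomial in z and hence has at least one root by the fundamental theorem of algebra. So p is surjective onto ℂ, omitting no value.

Omitted value: no value.


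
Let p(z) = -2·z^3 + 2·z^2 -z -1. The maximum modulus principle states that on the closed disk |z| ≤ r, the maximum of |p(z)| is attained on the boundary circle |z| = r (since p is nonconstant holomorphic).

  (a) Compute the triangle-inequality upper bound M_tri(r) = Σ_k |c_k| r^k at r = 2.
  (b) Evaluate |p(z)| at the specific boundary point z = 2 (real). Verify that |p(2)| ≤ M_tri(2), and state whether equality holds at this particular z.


Coefficients: c_0 = -1, c_1 = -1, c_2 = 2, c_3 = -2. Radius r = 2.
Part (a). Triangle bound: M_tri(r) = Σ_k |c_k| r^k
  = |-1|·2^0 + |-1|·2^1 + |2|·2^2 + |-2|·2^3
  = 1 + 2 + 8 + 16 = 27.
This bounds M(r) := max_{|z|=r} |p(z)| from above; equality holds iff all terms c_k z^k can be made to align in phase at a single z on |z|=r.
Part (b). At z = 2 (real, on the circle |z| = r):
  p(2) = (-1)·2^0 + (-1)·2^1 + (2)·2^2 + (-2)·2^3 = -11.
  |p(2)| = 11.
Check: |p(2)| = 11 ≤ 27 = M_tri(2). ✓ Equality does not hold at z = 2 (the coefficients have mixed signs, so the terms do not all align in phase there).

M_tri(2) = 27; |p(2)| = 11; equality at z=2: no.


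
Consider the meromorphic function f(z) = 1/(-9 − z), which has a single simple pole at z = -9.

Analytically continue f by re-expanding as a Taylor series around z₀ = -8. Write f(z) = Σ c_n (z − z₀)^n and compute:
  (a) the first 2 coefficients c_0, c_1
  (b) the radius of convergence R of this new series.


Let w = z − z₀, so z = z₀ + w.
Then -9 − z = -9 − (z₀ + w) = (-9 − z₀) − w = -1 − w.
f(z) = 1/(-1 − w) = (1/(-1)) · 1/(1 − w/(-1)) = Σ_{n≥0} w^n / (-1)^(n+1).
So c_n = 1/(-1)^(n+1):
  c_0 = 1/(-1)^1 = -1.
  c_1 = 1/(-1)^2 = 1.
The series is valid for |w/d| < 1, i.e. |z − z₀| < |d|.
Radius of convergence: R = |-9 − z₀| = |-1| = 1 (distance from z₀ to the singularity z = -9).

c_0 = -1, c_1 = 1; R = 1.


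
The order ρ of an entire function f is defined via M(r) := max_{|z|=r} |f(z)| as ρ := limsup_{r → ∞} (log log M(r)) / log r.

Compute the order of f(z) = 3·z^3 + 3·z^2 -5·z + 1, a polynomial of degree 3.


|f(z)| ≤ Σ|c_k|·r^k = O(r^3) as r → ∞. Polynomial growth is O(e^{r^ε}) for every ε > 0 (since r^3/e^{r^ε} → 0), so ρ ≤ ε for all ε > 0, i.e. ρ = 0. Every nonconstant polynomial has order 0.
Therefore ρ = 0.

Order ρ = 0.


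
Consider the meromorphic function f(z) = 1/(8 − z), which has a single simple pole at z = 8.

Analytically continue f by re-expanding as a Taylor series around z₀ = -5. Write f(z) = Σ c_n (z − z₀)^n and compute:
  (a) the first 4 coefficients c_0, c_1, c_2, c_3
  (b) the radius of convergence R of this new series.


Let w = z − z₀, so z = z₀ + w.
Then 8 − z = 8 − (z₀ + w) = (8 − z₀) − w = 13 − w.
f(z) = 1/(13 − w) = (1/(13)) · 1/(1 − w/(13)) = Σ_{n≥0} w^n / (13)^(n+1).
So c_n = 1/(13)^(n+1):
  c_0 = 1/(13)^1 = 1/13.
  c_1 = 1/(13)^2 = 1/169.
  c_2 = 1/(13)^3 = 1/2197.
  c_3 = 1/(13)^4 = 1/28561.
The series is valid for |w/d| < 1, i.e. |z − z₀| < |d|.
Radius of convergence: R = |8 − z₀| = |13| = 13 (distance from z₀ to the singularity z = 8).

c_0 = 1/13, c_1 = 1/169, c_2 = 1/2197, c_3 = 1/28561; R = 13.


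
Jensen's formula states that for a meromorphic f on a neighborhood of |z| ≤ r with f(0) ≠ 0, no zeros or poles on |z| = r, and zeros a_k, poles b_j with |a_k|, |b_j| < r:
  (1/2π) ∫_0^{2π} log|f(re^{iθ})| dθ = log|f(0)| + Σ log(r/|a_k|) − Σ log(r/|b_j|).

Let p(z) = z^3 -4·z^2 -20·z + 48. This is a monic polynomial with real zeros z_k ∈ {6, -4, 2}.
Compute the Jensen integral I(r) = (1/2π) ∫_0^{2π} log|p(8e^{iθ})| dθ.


Zeros: -4, 2, 6; r = 8.
Inside |z| < r: -4, 2, 6. Outside (|z| ≥ r): ∅.
p(0) = 48, so log|p(0)| = log(48) = 3.8712.
Apply Jensen: I(r) = log|p(0)| + Σ_k log(r/|z_k|), summed over zeros inside |z| < r.
  log(r/|z_k|) for z_k = 6: log(8/6) = 0.2877
  log(r/|z_k|) for z_k = -4: log(8/4) = 0.6931
  log(r/|z_k|) for z_k = 2: log(8/2) = 1.3863
Sum over inside zeros: 2.3671.
I(r) = log|p(0)| + (inside sum) = 3.8712 + 2.3671 = 6.2383.
Closed form (all zeros inside, monic): I(r) = n·log(r) = 3·log(8) = 6.2383. ✓

I(r) ≈ 6.2383.


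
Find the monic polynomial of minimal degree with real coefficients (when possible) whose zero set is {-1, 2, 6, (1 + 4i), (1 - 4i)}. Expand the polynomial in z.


The polynomial is p(z) = ∏_{α ∈ S} (z − α), where S = {-1, 2, 6, (1 + 4i), (1 - 4i)}.
Expanding the product yields: p(z) = z^5 -9·z^4 + 35·z^3 -115·z^2 + 44·z + 204.
Note conjugate pairs combine to real quadratics: (z − (1+4i))(z − (1−4i)) = z² − 2z + 17.
The resulting polynomial has degree 5 and real coefficients as required.

p(z) = z^5 -9·z^4 + 35·z^3 -115·z^2 + 44·z + 204.


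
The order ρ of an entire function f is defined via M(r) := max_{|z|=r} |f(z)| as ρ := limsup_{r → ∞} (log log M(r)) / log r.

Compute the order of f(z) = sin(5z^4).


Write sin(w) = (e^{iw} ± e^{−iw})/(2 or 2i), so |sin(w)| ≤ e^{|w|}. With w = 5z^4, |w| ≤ 5r^4 + 0 on |z|=r, giving M(r) ≤ e^{5r^4 + 0} and ρ ≤ 4. For the lower bound, choose z on |z|=r with 5z^4 purely imaginary of modulus 5r^4; then |sin(5z^4)| grows like e^{5r^4}/2, so ρ ≥ 4. Hence ρ = 4.
Therefore ρ = 4.

Order ρ = 4.


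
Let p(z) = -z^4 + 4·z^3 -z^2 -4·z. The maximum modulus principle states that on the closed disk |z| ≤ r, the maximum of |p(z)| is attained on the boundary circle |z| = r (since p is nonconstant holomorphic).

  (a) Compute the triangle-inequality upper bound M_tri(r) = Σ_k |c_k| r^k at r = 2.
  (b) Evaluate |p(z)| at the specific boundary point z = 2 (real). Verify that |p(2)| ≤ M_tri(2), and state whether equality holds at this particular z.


Coefficients: c_0 = 0, c_1 = -4, c_2 = -1, c_3 = 4, c_4 = -1. Radius r = 2.
Part (a). Triangle bound: M_tri(r) = Σ_k |c_k| r^k
  = |0|·2^0 + |-4|·2^1 + |-1|·2^2 + |4|·2^3 + |-1|·2^4
  = 0 + 8 + 4 + 32 + 16 = 60.
This bounds M(r) := max_{|z|=r} |p(z)| from above; equality holds iff all terms c_k z^k can be made to align in phase at a single z on |z|=r.
Part (b). At z = 2 (real, on the circle |z| = r):
  p(2) = (0)·2^0 + (-4)·2^1 + (-1)·2^2 + (4)·2^3 + (-1)·2^4 = 4.
  |p(2)| = 4.
Check: |p(2)| = 4 ≤ 60 = M_tri(2). ✓ Equality does not hold at z = 2 (the coefficients have mixed signs, so the terms do not all align in phase there).

M_tri(2) = 60; |p(2)| = 4; equality at z=2: no.


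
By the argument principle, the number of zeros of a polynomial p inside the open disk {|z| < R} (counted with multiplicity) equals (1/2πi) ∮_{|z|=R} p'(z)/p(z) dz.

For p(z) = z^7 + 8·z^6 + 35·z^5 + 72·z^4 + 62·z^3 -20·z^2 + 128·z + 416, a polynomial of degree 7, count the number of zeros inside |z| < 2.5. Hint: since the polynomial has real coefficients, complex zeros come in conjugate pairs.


The zeros of p are: (-2 + 3i), (-2 - 3i), -2, (-2 + 2i), (-2 - 2i), (1 + 1i), (1 - 1i).
Their magnitudes are: 3.606, 3.606, 2, 2.828, 2.828, 1.414, 1.414.
Zeros with |z| < R = 2.5: -2, (1 + 1i), (1 - 1i).
Count = 3.
By the argument principle, (1/2πi) ∮_{|z|=R} p'(z)/p(z) dz equals exactly this count.

Number of zeros inside |z| < 2.5: 3.


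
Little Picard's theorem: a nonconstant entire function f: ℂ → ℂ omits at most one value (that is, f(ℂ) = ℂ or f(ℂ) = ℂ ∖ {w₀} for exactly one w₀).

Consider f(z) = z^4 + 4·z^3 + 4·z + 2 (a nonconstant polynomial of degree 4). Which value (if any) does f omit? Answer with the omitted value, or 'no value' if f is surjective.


Little Picard bounds the complement of f(ℂ) to at most one point.
For every w ∈ ℂ, the equation p(z) − w = 0 is a nonconstant polynomial in z and hence has at least one root by the fundamental theorem of algebra. So p is surjective onto ℂ, omitting no value.

Omitted value: no value.


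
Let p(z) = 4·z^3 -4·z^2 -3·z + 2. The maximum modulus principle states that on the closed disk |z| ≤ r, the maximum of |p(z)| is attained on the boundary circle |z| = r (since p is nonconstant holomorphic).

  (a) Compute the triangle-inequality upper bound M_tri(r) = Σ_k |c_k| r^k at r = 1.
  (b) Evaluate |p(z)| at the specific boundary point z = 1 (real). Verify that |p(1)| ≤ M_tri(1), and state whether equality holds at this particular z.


Coefficients: c_0 = 2, c_1 = -3, c_2 = -4, c_3 = 4. Radius r = 1.
Part (a). Triangle bound: M_tri(r) = Σ_k |c_k| r^k
  = |2|·1^0 + |-3|·1^1 + |-4|·1^2 + |4|·1^3
  = 2 + 3 + 4 + 4 = 13.
This bounds M(r) := max_{|z|=r} |p(z)| from above; equality holds iff all terms c_k z^k can be made to align in phase at a single z on |z|=r.
Part (b). At z = 1 (real, on the circle |z| = r):
  p(1) = (2)·1^0 + (-3)·1^1 + (-4)·1^2 + (4)·1^3 = -1.
  |p(1)| = 1.
Check: |p(1)| = 1 ≤ 13 = M_tri(1). ✓ Equality does not hold at z = 1 (the coefficients have mixed signs, so the terms do not all align in phase there).

M_tri(1) = 13; |p(1)| = 1; equality at z=1: no.


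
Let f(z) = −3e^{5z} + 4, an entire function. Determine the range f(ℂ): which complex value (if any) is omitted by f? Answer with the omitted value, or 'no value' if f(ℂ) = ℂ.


Little Picard bounds the complement of f(ℂ) to at most one point.
e^{5z} is never zero on ℂ, so -3·e^{5z} takes every value in ℂ ∖ {0}. Adding 4 shifts the range to ℂ ∖ {4}. Thus f omits exactly the value 4.

Omitted value: 4.


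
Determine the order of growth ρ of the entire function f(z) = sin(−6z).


sin(w) is a linear combination of e^{iw} and e^{−iw} (or e^w, e^{−w} in the hyperbolic case), so |sin(w)| ≤ e^{|w|}. With w = −6z, |w| ≤ 6|z| + 0 = 6r + 0 on |z| = r, giving M(r) ≤ e^{6r + 0}, so ρ ≤ 1. On a suitable ray (z = it for sin/cos; z = t for sinh/cosh, t real → ∞), |sin(−6z)| grows like e^{6|t|}/2, so ρ ≥ 1. Hence ρ = 1.
Therefore ρ = 1.

Order ρ = 1.


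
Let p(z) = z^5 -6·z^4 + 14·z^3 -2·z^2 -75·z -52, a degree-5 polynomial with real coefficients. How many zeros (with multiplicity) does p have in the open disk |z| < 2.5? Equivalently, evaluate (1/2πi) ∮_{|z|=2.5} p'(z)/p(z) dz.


The zeros of p are: -1, -1, (2 + 3i), (2 - 3i), 4.
Their magnitudes are: 1, 1, 3.606, 3.606, 4.
Zeros with |z| < R = 2.5: -1, -1.
Count = 2.
By the argument principle, (1/2πi) ∮_{|z|=R} p'(z)/p(z) dz equals exactly this count.

Number of zeros inside |z| < 2.5: 2.


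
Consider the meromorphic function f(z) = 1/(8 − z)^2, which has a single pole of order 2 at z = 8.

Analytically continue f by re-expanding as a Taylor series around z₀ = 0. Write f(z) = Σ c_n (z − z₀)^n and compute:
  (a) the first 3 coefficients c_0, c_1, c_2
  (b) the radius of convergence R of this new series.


Let w = z − z₀, so z = z₀ + w.
Then 8 − z = 8 − (z₀ + w) = (8 − z₀) − w = 8 − w.
f(z) = 1/(8 − w)^2 = (1/(8)^2) · (1 − w/(8))^{−2}.
By the binomial series (1−u)^{−2} = Σ_{n≥0} C(n+1, 1) u^n for |u|<1, with u = w/(8):
  c_n = C(n+1, 1) / (8)^(n+2).
  c_0 = 1/(8)^2 = 1/64.
  c_1 = 2/(8)^3 = 1/256.
  c_2 = 3/(8)^4 = 3/4096.
The series is valid for |w/d| < 1, i.e. |z − z₀| < |d|.
Radius of convergence: R = |8 − z₀| = |8| = 8 (distance from z₀ to the singularity z = 8).

c_0 = 1/64, c_1 = 1/256, c_2 = 3/4096; R = 8.
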